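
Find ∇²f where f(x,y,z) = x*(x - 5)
2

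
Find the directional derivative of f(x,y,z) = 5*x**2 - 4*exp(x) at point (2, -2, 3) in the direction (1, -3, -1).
4*sqrt(11)*(5 - exp(2))/11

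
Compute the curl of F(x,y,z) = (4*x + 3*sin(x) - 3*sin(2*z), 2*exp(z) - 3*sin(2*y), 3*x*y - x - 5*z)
(3*x - 2*exp(z), -3*y - 6*cos(2*z) + 1, 0)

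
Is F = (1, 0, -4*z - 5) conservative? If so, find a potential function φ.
Yes, F is conservative. φ = x - 2*z**2 - 5*z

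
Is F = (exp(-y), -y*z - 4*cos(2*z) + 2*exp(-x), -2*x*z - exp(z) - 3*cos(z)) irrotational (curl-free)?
No, ∇×F = (y - 8*sin(2*z), 2*z, exp(-y) - 2*exp(-x))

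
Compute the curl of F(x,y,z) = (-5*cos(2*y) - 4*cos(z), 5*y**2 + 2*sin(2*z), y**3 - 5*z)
(3*y**2 - 4*cos(2*z), 4*sin(z), -10*sin(2*y))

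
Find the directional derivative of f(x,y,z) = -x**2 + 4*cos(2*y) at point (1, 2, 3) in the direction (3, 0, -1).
-3*sqrt(10)/5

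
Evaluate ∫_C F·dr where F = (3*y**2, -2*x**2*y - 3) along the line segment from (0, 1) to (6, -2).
-63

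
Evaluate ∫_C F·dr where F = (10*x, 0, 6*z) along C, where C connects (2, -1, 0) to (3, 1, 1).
28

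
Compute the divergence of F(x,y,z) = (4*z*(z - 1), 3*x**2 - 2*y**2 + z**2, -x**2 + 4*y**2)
-4*y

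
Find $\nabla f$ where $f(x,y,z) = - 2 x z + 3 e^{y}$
(-2*z, 3*exp(y), -2*x)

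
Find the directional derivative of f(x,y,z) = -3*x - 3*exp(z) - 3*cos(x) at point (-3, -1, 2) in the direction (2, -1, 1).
sqrt(6)*(-exp(2)/2 - 1 - sin(3))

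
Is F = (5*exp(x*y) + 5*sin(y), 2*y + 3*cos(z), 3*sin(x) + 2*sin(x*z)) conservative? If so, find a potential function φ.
No, ∇×F = (3*sin(z), -2*z*cos(x*z) - 3*cos(x), -5*x*exp(x*y) - 5*cos(y)) ≠ 0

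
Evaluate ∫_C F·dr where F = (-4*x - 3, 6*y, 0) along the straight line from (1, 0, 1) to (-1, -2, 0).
18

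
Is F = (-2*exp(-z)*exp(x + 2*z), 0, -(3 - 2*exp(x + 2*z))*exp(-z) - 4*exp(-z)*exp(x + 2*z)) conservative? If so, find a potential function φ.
Yes, F is conservative. φ = (3 - 2*exp(x + 2*z))*exp(-z)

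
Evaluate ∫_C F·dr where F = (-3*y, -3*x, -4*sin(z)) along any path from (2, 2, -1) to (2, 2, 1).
0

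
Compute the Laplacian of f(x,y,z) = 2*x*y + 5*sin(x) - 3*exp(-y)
-5*sin(x) - 3*exp(-y)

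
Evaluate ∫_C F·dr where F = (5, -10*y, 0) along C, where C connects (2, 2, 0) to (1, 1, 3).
10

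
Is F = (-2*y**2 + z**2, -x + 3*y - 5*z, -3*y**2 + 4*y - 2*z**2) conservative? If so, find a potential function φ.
No, ∇×F = (9 - 6*y, 2*z, 4*y - 1) ≠ 0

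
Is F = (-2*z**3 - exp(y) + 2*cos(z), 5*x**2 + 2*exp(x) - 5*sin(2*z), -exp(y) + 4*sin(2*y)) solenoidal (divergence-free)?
Yes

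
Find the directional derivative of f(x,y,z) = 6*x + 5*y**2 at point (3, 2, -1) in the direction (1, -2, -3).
-17*sqrt(14)/7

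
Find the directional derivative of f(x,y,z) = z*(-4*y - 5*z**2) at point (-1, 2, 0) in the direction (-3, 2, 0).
0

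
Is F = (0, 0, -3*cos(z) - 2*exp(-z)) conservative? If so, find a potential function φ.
Yes, F is conservative. φ = -3*sin(z) + 2*exp(-z)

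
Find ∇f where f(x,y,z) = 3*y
(0, 3, 0)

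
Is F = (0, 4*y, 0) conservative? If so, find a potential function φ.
Yes, F is conservative. φ = 2*y**2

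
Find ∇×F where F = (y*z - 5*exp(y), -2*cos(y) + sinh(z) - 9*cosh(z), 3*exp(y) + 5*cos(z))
(3*exp(y) + 9*sinh(z) - cosh(z), y, -z + 5*exp(y))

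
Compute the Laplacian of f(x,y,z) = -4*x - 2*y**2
-4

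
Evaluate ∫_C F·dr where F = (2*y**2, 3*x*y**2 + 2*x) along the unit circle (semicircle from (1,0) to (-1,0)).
-8/3 + 11*pi/8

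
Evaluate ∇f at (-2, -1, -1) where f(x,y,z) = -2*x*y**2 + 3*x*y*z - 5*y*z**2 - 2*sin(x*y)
(2*cos(2) + 1, -7 + 4*cos(2), -4)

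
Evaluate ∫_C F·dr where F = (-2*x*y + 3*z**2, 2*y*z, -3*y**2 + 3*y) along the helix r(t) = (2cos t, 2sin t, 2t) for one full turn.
32*pi*(-1 + 3*pi)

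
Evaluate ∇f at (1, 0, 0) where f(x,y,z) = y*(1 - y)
(0, 1, 0)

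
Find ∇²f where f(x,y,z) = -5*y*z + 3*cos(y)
-3*cos(y)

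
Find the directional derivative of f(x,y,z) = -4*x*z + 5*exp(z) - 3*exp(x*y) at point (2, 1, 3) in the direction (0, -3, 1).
sqrt(10)*(-8 + 5*exp(3) + 18*exp(2))/10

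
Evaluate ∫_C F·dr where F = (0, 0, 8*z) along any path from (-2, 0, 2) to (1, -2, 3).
20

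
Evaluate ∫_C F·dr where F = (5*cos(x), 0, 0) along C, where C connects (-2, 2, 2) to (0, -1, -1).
5*sin(2)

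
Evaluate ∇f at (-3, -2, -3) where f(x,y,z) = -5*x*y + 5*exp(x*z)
(10 - 15*exp(9), 15, -15*exp(9))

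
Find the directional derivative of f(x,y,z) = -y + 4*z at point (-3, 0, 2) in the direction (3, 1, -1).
-5*sqrt(11)/11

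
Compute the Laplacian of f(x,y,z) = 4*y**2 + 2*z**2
12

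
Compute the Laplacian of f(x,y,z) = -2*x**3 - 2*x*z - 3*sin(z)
-12*x + 3*sin(z)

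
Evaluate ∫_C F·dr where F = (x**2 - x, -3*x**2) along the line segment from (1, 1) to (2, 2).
-37/6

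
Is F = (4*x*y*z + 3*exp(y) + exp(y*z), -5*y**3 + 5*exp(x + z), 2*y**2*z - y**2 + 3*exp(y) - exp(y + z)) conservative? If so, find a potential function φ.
No, ∇×F = (4*y*z - 2*y + 3*exp(y) - 5*exp(x + z) - exp(y + z), y*(4*x + exp(y*z)), -4*x*z - z*exp(y*z) - 3*exp(y) + 5*exp(x + z)) ≠ 0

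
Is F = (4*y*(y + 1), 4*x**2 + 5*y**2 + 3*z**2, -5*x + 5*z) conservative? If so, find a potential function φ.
No, ∇×F = (-6*z, 5, 8*x - 8*y - 4) ≠ 0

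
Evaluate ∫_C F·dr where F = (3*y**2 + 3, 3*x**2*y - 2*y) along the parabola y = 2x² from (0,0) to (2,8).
1374/5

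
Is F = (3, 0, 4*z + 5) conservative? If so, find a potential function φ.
Yes, F is conservative. φ = 3*x + 2*z**2 + 5*z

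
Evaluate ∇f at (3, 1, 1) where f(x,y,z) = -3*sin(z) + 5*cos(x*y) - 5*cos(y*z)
(-5*sin(3), -15*sin(3) + 5*sin(1), -3*cos(1) + 5*sin(1))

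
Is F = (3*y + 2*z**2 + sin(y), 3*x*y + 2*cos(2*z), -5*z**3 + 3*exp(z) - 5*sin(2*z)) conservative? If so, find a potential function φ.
No, ∇×F = (4*sin(2*z), 4*z, 3*y - cos(y) - 3) ≠ 0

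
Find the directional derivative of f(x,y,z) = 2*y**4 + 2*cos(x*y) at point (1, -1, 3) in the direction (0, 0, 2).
0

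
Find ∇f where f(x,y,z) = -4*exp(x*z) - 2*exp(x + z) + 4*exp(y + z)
(-4*z*exp(x*z) - 2*exp(x + z), 4*exp(y + z), -4*x*exp(x*z) - 2*exp(x + z) + 4*exp(y + z))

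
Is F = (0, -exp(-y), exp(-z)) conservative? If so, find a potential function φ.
Yes, F is conservative. φ = -exp(-z) + exp(-y)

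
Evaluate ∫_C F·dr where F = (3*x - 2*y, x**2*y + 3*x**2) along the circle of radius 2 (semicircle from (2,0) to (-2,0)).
4*pi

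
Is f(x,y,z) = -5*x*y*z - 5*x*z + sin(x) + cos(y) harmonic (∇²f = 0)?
No, ∇²f = -sin(x) - cos(y)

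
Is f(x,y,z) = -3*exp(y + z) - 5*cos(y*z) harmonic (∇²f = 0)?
No, ∇²f = 5*y**2*cos(y*z) + 5*z**2*cos(y*z) - 6*exp(y + z)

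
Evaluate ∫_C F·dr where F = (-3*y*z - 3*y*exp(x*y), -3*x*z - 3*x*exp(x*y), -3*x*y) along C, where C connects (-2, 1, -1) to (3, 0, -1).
3*exp(-2) + 3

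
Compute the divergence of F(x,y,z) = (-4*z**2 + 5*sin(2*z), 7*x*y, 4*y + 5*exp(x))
7*x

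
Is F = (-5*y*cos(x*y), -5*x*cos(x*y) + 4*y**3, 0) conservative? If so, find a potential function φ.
Yes, F is conservative. φ = y**4 - 5*sin(x*y)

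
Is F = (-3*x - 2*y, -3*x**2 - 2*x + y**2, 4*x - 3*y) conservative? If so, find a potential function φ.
No, ∇×F = (-3, -4, -6*x) ≠ 0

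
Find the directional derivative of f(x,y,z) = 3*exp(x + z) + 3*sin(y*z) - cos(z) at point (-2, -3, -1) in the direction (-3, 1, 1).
-sqrt(11)*(12*exp(3)*cos(3) + 6 + exp(3)*sin(1))*exp(-3)/11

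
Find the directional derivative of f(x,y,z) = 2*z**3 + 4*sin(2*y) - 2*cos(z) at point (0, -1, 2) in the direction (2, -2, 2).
2*sqrt(3)*(sin(2) - 4*cos(2) + 12)/3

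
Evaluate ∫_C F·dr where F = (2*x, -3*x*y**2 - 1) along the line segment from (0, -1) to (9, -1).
81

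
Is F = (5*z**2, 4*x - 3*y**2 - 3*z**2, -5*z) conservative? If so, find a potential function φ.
No, ∇×F = (6*z, 10*z, 4) ≠ 0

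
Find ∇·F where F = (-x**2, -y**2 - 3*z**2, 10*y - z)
-2*x - 2*y - 1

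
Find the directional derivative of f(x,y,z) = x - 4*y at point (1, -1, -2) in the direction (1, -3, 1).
13*sqrt(11)/11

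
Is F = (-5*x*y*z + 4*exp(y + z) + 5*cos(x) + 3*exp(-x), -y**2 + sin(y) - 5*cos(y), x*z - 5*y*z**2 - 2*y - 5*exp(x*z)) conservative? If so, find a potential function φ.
No, ∇×F = (-5*z**2 - 2, -5*x*y + 5*z*exp(x*z) - z + 4*exp(y + z), 5*x*z - 4*exp(y + z)) ≠ 0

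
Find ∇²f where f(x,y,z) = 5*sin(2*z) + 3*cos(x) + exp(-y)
-20*sin(2*z) - 3*cos(x) + exp(-y)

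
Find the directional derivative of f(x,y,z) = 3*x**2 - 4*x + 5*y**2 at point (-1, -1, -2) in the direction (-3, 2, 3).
5*sqrt(22)/11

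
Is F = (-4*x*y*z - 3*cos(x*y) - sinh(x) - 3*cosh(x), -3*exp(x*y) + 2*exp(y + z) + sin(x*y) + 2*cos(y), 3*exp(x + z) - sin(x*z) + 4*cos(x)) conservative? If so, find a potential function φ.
No, ∇×F = (-2*exp(y + z), -4*x*y + z*cos(x*z) - 3*exp(x + z) + 4*sin(x), 4*x*z - 3*x*sin(x*y) - 3*y*exp(x*y) + y*cos(x*y)) ≠ 0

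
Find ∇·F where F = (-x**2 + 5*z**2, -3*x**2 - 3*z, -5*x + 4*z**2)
-2*x + 8*z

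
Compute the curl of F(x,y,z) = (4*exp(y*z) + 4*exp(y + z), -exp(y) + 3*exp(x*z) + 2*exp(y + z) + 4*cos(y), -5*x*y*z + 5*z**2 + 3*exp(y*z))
(-5*x*z - 3*x*exp(x*z) + 3*z*exp(y*z) - 2*exp(y + z), 5*y*z + 4*y*exp(y*z) + 4*exp(y + z), 3*z*exp(x*z) - 4*z*exp(y*z) - 4*exp(y + z))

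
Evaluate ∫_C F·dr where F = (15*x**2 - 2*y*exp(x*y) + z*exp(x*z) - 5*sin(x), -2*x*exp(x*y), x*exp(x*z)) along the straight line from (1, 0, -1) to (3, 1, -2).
-2*exp(3) + 5*cos(3) - 5*cos(1) - exp(-1) + exp(-6) + 132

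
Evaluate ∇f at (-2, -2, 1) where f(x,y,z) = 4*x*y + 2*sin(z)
(-8, -8, 2*cos(1))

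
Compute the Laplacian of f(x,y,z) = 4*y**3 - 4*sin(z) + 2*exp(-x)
24*y + 4*sin(z) + 2*exp(-x)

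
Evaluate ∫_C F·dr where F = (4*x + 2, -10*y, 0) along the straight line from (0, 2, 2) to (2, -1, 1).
27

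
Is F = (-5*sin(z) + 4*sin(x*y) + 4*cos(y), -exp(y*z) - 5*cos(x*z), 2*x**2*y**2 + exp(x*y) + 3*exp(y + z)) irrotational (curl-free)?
No, ∇×F = (4*x**2*y + x*exp(x*y) - 5*x*sin(x*z) + y*exp(y*z) + 3*exp(y + z), -4*x*y**2 - y*exp(x*y) - 5*cos(z), -4*x*cos(x*y) + 5*z*sin(x*z) + 4*sin(y))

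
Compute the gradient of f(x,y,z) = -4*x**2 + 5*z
(-8*x, 0, 5)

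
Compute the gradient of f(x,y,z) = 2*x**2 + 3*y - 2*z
(4*x, 3, -2)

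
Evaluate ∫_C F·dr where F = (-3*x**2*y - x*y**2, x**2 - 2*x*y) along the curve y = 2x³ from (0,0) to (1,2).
-261/70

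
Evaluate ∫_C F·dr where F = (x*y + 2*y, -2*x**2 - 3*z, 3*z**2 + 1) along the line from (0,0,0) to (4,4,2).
-22/3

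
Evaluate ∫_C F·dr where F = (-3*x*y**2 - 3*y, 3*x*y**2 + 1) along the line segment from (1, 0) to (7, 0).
0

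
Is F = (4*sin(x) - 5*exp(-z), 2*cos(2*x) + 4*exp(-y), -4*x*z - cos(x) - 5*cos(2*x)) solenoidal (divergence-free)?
No, ∇·F = -4*x + 4*cos(x) - 4*exp(-y)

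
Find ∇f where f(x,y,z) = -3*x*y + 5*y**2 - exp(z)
(-3*y, -3*x + 10*y, -exp(z))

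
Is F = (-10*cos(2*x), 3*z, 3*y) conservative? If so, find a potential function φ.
Yes, F is conservative. φ = 3*y*z - 5*sin(2*x)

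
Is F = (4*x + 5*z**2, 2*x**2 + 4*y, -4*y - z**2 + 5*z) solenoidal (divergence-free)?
No, ∇·F = 13 - 2*z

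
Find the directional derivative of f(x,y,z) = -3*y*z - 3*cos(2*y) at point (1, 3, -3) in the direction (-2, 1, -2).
2*sin(6) + 9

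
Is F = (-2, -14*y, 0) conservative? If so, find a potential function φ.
Yes, F is conservative. φ = -2*x - 7*y**2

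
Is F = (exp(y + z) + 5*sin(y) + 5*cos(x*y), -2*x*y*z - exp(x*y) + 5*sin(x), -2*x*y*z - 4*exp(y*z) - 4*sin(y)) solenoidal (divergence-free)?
No, ∇·F = -2*x*y - 2*x*z - x*exp(x*y) - 4*y*exp(y*z) - 5*y*sin(x*y)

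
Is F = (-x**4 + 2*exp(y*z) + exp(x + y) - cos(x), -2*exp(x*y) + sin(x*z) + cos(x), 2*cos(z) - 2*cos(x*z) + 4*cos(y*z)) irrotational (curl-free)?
No, ∇×F = (-x*cos(x*z) - 4*z*sin(y*z), 2*y*exp(y*z) - 2*z*sin(x*z), -2*y*exp(x*y) - 2*z*exp(y*z) + z*cos(x*z) - exp(x + y) - sin(x))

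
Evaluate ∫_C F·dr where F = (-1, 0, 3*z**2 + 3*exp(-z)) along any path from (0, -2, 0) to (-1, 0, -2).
-3*exp(2) - 4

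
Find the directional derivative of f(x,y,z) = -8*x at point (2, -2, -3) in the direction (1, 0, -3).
-4*sqrt(10)/5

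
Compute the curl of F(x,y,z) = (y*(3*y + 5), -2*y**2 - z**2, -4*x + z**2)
(2*z, 4, -6*y - 5)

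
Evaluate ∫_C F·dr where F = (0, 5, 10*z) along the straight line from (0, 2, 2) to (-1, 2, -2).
0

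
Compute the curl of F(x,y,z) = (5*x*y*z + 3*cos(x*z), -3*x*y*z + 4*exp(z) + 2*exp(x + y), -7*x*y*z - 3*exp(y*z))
(3*x*y - 7*x*z - 3*z*exp(y*z) - 4*exp(z), 5*x*y - 3*x*sin(x*z) + 7*y*z, -5*x*z - 3*y*z + 2*exp(x + y))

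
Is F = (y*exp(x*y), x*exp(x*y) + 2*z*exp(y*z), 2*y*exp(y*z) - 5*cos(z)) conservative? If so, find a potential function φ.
Yes, F is conservative. φ = exp(x*y) + 2*exp(y*z) - 5*sin(z)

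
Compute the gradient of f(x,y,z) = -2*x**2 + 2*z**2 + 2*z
(-4*x, 0, 4*z + 2)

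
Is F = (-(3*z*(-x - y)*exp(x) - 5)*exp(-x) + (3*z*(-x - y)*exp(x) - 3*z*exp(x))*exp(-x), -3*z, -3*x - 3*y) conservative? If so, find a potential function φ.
Yes, F is conservative. φ = (3*z*(-x - y)*exp(x) - 5)*exp(-x)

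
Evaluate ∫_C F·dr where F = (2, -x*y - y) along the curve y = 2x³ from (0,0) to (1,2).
-12/7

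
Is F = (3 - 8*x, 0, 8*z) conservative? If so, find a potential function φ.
Yes, F is conservative. φ = -4*x**2 + 3*x + 4*z**2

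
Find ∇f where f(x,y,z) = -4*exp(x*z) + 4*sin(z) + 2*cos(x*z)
(-2*z*(2*exp(x*z) + sin(x*z)), 0, -4*x*exp(x*z) - 2*x*sin(x*z) + 4*cos(z))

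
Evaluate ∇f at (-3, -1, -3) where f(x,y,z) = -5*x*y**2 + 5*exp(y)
(-5, -30 + 5*exp(-1), 0)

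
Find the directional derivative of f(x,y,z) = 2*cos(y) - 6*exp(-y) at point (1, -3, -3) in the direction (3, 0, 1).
0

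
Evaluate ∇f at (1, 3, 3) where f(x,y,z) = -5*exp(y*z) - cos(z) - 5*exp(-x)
(5*exp(-1), -15*exp(9), -15*exp(9) + sin(3))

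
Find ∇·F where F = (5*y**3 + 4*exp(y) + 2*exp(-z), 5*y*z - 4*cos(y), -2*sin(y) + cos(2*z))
5*z + 4*sin(y) - 2*sin(2*z)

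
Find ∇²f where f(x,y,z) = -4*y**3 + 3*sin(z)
-24*y - 3*sin(z)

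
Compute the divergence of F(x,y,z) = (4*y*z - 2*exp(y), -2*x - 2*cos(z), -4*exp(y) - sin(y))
0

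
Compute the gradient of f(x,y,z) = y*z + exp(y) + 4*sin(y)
(0, z + exp(y) + 4*cos(y), y)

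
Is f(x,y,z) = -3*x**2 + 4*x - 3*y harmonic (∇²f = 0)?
No, ∇²f = -6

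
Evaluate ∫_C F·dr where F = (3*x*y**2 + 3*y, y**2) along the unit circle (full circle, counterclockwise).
-3*pi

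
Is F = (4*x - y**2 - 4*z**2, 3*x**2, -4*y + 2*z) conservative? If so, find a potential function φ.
No, ∇×F = (-4, -8*z, 6*x + 2*y) ≠ 0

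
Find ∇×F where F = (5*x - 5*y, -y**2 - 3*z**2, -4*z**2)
(6*z, 0, 5)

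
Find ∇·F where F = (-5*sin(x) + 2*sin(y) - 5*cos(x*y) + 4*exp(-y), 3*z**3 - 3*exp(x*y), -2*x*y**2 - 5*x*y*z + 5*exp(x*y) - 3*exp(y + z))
-5*x*y - 3*x*exp(x*y) + 5*y*sin(x*y) - 3*exp(y + z) - 5*cos(x)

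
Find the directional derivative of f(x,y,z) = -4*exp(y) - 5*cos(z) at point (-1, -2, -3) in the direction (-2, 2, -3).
sqrt(17)*(-8 + 15*exp(2)*sin(3))*exp(-2)/17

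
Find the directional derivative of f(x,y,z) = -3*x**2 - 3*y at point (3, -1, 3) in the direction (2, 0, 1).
-36*sqrt(5)/5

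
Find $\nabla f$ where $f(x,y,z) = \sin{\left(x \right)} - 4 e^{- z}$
(cos(x), 0, 4*exp(-z))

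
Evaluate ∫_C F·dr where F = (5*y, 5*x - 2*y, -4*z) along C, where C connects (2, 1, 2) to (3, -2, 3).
-53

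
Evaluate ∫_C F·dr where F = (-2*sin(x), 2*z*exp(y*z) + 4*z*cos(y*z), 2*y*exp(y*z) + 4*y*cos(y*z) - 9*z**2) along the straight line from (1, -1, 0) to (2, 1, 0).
-2*cos(1) + 2*cos(2)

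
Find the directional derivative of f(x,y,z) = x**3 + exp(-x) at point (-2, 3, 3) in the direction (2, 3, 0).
2*sqrt(13)*(12 - exp(2))/13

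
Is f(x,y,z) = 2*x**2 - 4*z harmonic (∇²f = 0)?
No, ∇²f = 4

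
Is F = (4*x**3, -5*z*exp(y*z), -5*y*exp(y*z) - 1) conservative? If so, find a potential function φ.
Yes, F is conservative. φ = x**4 - z - 5*exp(y*z)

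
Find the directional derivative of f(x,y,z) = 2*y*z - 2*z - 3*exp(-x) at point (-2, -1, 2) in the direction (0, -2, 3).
-20*sqrt(13)/13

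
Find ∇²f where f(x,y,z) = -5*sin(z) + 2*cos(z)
5*sin(z) - 2*cos(z)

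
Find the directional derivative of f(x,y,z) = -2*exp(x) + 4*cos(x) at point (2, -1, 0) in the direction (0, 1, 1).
0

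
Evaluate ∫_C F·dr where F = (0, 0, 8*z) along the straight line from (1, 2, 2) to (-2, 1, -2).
0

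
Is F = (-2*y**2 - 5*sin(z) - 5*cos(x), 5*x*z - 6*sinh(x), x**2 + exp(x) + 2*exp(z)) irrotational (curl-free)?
No, ∇×F = (-5*x, -2*x - exp(x) - 5*cos(z), 4*y + 5*z - 6*cosh(x))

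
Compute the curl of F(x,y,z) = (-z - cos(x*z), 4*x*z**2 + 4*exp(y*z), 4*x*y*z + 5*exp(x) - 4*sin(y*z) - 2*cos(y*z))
(-4*x*z - 4*y*exp(y*z) + 2*z*sin(y*z) - 4*z*cos(y*z), x*sin(x*z) - 4*y*z - 5*exp(x) - 1, 4*z**2)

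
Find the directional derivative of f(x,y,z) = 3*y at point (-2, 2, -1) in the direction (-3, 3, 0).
3*sqrt(2)/2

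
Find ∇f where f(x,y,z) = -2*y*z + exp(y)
(0, -2*z + exp(y), -2*y)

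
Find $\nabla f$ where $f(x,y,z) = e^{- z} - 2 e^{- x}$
(2*exp(-x), 0, -exp(-z))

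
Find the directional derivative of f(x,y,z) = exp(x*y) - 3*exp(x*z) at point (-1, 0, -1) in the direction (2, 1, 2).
-1/3 + 4*E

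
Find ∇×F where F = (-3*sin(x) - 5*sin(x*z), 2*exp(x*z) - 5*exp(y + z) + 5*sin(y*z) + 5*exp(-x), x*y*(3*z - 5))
(x*(3*z - 5) - 2*x*exp(x*z) - 5*y*cos(y*z) + 5*exp(y + z), -5*x*cos(x*z) - 3*y*z + 5*y, 2*z*exp(x*z) - 5*exp(-x))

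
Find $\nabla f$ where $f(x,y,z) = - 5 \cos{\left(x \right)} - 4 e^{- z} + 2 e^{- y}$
(5*sin(x), -2*exp(-y), 4*exp(-z))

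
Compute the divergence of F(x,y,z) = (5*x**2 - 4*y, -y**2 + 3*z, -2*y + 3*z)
10*x - 2*y + 3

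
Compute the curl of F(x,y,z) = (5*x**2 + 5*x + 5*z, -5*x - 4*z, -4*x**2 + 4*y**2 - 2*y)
(8*y + 2, 8*x + 5, -5)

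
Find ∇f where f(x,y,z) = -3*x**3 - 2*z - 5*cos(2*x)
(-9*x**2 + 10*sin(2*x), 0, -2)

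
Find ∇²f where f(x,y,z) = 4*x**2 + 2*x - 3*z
8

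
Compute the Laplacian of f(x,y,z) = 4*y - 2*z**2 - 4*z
-4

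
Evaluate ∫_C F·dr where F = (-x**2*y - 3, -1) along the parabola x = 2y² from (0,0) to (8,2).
-2230/7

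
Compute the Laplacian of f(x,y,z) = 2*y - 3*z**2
-6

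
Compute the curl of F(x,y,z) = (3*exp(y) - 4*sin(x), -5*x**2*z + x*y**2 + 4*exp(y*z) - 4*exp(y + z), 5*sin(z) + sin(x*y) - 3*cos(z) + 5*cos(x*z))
(5*x**2 + x*cos(x*y) - 4*y*exp(y*z) + 4*exp(y + z), -y*cos(x*y) + 5*z*sin(x*z), -10*x*z + y**2 - 3*exp(y))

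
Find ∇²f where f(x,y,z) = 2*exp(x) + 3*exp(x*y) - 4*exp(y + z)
3*x**2*exp(x*y) + 3*y**2*exp(x*y) + 2*exp(x) - 8*exp(y + z)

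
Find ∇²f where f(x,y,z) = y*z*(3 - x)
0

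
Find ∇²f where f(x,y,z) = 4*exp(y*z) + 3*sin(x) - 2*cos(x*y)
2*x**2*cos(x*y) + 4*y**2*exp(y*z) + 2*y**2*cos(x*y) + 4*z**2*exp(y*z) - 3*sin(x)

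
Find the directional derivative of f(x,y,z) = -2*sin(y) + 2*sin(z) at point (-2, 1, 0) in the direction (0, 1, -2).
-2*sqrt(5)*(cos(1) + 2)/5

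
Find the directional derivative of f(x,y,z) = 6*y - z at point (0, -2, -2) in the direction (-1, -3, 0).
-9*sqrt(10)/5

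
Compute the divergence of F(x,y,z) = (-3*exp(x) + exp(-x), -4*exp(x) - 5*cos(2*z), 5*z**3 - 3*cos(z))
15*z**2 - 3*exp(x) + 3*sin(z) - exp(-x)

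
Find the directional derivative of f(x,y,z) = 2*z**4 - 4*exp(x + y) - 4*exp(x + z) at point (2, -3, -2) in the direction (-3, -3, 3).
8*sqrt(3)*(1 - 8*E)*exp(-1)/3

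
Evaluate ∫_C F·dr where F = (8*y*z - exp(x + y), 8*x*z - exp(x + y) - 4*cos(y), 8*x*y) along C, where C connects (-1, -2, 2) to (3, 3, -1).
-exp(6) - 104 - 4*sin(2) - 4*sin(3) + exp(-3)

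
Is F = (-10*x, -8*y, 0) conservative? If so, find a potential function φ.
Yes, F is conservative. φ = -5*x**2 - 4*y**2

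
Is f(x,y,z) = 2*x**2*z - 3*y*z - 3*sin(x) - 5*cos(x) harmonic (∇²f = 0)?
No, ∇²f = 4*z + 3*sin(x) + 5*cos(x)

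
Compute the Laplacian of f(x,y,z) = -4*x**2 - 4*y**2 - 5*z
-16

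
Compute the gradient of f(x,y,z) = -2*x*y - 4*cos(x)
(-2*y + 4*sin(x), -2*x, 0)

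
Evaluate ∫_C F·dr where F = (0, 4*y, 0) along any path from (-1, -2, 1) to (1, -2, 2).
0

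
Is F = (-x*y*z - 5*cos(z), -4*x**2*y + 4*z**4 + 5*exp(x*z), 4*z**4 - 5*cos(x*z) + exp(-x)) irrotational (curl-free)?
No, ∇×F = (-5*x*exp(x*z) - 16*z**3, -x*y - 5*z*sin(x*z) + 5*sin(z) + exp(-x), -8*x*y + x*z + 5*z*exp(x*z))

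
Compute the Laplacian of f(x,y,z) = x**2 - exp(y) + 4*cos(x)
-exp(y) - 4*cos(x) + 2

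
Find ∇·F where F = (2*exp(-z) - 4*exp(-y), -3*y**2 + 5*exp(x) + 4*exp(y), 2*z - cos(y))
-6*y + 4*exp(y) + 2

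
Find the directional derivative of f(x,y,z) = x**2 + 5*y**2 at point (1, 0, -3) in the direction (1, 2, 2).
2/3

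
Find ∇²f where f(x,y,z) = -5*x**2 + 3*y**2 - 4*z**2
-12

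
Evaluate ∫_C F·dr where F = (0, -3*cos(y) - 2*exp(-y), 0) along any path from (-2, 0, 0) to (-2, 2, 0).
-3*sin(2) - 2 + 2*exp(-2)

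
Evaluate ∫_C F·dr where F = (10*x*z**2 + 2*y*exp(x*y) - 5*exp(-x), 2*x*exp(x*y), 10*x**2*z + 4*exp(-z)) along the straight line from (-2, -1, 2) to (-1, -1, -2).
-11*exp(2) - 60 + 4*exp(-2) + 7*E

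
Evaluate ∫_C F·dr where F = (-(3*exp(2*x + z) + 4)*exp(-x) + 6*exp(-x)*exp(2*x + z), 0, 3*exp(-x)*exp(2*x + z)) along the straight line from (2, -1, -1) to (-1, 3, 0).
(-4 + 3*E + exp(3))*exp(-2)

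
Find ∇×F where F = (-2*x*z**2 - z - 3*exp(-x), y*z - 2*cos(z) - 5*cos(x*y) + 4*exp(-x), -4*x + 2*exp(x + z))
(-y - 2*sin(z), -4*x*z - 2*exp(x + z) + 3, 5*y*sin(x*y) - 4*exp(-x))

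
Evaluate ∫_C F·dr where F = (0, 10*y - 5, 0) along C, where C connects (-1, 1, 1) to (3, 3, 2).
30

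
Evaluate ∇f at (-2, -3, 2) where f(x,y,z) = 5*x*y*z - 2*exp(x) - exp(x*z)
(-30 - 2*exp(-2) - 2*exp(-4), -20, 2*exp(-4) + 30)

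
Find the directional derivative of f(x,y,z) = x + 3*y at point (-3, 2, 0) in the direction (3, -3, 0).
-sqrt(2)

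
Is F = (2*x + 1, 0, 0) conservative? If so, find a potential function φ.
Yes, F is conservative. φ = x*(x + 1)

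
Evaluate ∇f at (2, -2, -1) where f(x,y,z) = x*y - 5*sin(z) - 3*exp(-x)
(-2 + 3*exp(-2), 2, -5*cos(1))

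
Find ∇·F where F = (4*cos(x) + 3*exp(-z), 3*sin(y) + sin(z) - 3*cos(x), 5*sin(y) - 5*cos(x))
-4*sin(x) + 3*cos(y)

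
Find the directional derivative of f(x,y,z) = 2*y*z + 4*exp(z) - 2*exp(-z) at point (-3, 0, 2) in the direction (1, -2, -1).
sqrt(6)*(-2*exp(4) - 4*exp(2) - 1)*exp(-2)/3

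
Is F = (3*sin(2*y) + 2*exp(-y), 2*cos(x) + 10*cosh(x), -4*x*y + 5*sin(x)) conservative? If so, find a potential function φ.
No, ∇×F = (-4*x, 4*y - 5*cos(x), -2*sin(x) - 6*cos(2*y) + 10*sinh(x) + 2*exp(-y)) ≠ 0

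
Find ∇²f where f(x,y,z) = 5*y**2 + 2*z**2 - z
14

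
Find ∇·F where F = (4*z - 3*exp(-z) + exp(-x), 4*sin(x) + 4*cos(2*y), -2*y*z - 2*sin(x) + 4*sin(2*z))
-2*y - 8*sin(2*y) + 8*cos(2*z) - exp(-x)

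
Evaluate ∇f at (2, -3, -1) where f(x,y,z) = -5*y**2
(0, 30, 0)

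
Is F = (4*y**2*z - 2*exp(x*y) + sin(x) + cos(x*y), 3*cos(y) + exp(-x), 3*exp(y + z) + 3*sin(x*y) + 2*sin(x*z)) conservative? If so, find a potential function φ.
No, ∇×F = (3*x*cos(x*y) + 3*exp(y + z), 4*y**2 - 3*y*cos(x*y) - 2*z*cos(x*z), 2*x*exp(x*y) + x*sin(x*y) - 8*y*z - exp(-x)) ≠ 0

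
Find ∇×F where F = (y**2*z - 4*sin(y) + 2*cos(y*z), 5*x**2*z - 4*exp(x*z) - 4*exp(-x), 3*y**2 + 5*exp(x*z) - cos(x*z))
(-5*x**2 + 4*x*exp(x*z) + 6*y, y**2 - 2*y*sin(y*z) - 5*z*exp(x*z) - z*sin(x*z), 10*x*z - 2*y*z - 4*z*exp(x*z) + 2*z*sin(y*z) + 4*cos(y) + 4*exp(-x))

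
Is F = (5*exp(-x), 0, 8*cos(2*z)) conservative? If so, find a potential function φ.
Yes, F is conservative. φ = 4*sin(2*z) - 5*exp(-x)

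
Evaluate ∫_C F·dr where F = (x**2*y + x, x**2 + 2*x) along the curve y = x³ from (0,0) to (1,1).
83/30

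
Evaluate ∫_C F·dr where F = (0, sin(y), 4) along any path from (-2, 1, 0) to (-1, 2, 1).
-cos(2) + cos(1) + 4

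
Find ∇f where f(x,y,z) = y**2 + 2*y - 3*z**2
(0, 2*y + 2, -6*z)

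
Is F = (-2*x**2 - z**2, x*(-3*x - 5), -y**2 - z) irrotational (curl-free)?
No, ∇×F = (-2*y, -2*z, -6*x - 5)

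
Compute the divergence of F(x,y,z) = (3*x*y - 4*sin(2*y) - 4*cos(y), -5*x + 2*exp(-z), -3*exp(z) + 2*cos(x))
3*y - 3*exp(z)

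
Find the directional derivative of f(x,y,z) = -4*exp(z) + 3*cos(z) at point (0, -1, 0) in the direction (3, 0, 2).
-8*sqrt(13)/13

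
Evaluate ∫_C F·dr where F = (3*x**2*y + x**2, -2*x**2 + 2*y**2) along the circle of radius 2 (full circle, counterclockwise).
-12*pi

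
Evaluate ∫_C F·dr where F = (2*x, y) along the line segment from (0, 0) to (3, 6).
27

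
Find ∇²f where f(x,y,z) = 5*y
0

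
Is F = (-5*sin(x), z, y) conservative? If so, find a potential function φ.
Yes, F is conservative. φ = y*z + 5*cos(x)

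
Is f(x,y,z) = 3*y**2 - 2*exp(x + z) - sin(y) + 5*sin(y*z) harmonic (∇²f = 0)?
No, ∇²f = -5*y**2*sin(y*z) - 5*z**2*sin(y*z) - 4*exp(x + z) + sin(y) + 6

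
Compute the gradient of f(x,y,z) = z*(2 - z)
(0, 0, 2 - 2*z)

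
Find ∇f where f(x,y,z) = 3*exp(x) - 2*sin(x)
(3*exp(x) - 2*cos(x), 0, 0)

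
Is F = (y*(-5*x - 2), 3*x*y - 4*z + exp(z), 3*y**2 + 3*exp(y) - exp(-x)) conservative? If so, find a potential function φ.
No, ∇×F = (6*y + 3*exp(y) - exp(z) + 4, -exp(-x), 5*x + 3*y + 2) ≠ 0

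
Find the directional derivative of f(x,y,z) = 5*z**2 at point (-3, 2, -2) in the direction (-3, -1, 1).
-20*sqrt(11)/11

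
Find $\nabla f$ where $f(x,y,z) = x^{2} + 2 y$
(2*x, 2, 0)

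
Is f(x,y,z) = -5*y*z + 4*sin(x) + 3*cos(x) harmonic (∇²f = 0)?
No, ∇²f = -4*sin(x) - 3*cos(x)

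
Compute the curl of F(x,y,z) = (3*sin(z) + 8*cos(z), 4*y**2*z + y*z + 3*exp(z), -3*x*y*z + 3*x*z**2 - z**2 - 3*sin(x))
(-3*x*z - 4*y**2 - y - 3*exp(z), 3*y*z - 3*z**2 - 8*sin(z) + 3*cos(x) + 3*cos(z), 0)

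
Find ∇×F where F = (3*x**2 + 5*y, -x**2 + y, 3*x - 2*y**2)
(-4*y, -3, -2*x - 5)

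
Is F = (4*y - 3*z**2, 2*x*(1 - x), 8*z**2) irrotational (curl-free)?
No, ∇×F = (0, -6*z, -4*x - 2)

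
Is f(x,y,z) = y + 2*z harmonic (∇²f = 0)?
Yes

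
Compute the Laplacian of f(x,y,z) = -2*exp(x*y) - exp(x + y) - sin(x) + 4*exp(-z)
-2*x**2*exp(x*y) - 2*y**2*exp(x*y) - 2*exp(x + y) + sin(x) + 4*exp(-z)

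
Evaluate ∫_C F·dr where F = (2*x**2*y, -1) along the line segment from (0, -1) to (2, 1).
2/3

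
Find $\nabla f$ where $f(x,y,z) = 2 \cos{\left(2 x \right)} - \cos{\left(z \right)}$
(-4*sin(2*x), 0, sin(z))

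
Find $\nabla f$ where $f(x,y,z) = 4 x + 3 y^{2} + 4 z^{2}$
(4, 6*y, 8*z)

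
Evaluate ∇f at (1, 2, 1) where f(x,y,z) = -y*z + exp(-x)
(-exp(-1), -1, -2)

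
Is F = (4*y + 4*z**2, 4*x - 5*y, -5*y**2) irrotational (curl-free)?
No, ∇×F = (-10*y, 8*z, 0)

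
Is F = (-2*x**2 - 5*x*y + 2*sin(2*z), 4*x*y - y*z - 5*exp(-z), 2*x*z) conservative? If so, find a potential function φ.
No, ∇×F = (y - 5*exp(-z), -2*z + 4*cos(2*z), 5*x + 4*y) ≠ 0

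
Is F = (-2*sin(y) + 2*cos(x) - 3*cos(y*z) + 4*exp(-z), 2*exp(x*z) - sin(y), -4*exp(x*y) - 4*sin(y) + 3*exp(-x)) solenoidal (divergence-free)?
No, ∇·F = -2*sin(x) - cos(y)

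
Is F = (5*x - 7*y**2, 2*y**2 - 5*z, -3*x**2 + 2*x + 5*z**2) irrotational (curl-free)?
No, ∇×F = (5, 6*x - 2, 14*y)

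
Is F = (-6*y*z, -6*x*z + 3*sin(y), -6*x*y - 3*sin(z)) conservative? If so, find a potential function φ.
Yes, F is conservative. φ = -6*x*y*z - 3*cos(y) + 3*cos(z)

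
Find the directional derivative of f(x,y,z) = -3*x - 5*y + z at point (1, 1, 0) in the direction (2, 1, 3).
-4*sqrt(14)/7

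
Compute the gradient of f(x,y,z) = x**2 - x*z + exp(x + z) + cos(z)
(2*x - z + exp(x + z), 0, -x + exp(x + z) - sin(z))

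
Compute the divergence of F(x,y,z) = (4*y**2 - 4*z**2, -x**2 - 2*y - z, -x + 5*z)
3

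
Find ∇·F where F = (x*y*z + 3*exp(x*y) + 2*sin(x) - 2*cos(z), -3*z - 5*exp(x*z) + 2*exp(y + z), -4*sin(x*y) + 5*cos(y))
y*z + 3*y*exp(x*y) + 2*exp(y + z) + 2*cos(x)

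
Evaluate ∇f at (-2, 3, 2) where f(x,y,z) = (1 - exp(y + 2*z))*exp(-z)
(0, -exp(5), -(1 + exp(7))*exp(-2))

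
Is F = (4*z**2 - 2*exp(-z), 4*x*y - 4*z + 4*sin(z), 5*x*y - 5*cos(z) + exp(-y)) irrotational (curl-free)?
No, ∇×F = (5*x - 4*cos(z) + 4 - exp(-y), -5*y + 8*z + 2*exp(-z), 4*y)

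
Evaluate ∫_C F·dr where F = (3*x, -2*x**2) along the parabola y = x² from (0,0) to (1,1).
1/2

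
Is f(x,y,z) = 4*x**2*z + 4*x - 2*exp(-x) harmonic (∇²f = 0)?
No, ∇²f = 8*z - 2*exp(-x)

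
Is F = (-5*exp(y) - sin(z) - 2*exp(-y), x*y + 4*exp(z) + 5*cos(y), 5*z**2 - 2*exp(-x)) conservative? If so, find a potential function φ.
No, ∇×F = (-4*exp(z), -cos(z) - 2*exp(-x), y + 5*exp(y) - 2*exp(-y)) ≠ 0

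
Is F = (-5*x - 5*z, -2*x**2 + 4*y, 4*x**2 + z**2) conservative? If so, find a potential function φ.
No, ∇×F = (0, -8*x - 5, -4*x) ≠ 0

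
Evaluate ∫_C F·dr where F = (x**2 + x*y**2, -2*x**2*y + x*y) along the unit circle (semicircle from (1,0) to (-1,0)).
0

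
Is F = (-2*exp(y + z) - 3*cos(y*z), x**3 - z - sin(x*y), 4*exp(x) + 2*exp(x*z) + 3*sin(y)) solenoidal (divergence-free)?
No, ∇·F = x*(2*exp(x*z) - cos(x*y))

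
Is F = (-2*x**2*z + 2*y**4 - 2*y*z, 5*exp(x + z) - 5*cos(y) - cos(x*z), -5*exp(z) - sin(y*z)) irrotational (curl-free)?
No, ∇×F = (-x*sin(x*z) - z*cos(y*z) - 5*exp(x + z), -2*x**2 - 2*y, -8*y**3 + z*sin(x*z) + 2*z + 5*exp(x + z))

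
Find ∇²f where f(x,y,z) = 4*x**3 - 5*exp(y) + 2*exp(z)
24*x - 5*exp(y) + 2*exp(z)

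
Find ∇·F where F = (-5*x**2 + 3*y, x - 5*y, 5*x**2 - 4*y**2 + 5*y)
-10*x - 5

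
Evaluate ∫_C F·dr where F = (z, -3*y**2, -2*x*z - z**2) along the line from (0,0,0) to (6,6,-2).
-706/3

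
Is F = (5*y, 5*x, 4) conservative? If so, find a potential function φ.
Yes, F is conservative. φ = 5*x*y + 4*z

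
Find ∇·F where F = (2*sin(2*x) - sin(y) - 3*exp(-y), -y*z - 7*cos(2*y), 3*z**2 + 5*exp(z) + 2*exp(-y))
5*z + 5*exp(z) + 14*sin(2*y) + 4*cos(2*x)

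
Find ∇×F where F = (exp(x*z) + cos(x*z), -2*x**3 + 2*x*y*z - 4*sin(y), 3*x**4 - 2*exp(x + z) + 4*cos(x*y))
(-2*x*(y + 2*sin(x*y)), -12*x**3 + x*exp(x*z) - x*sin(x*z) + 4*y*sin(x*y) + 2*exp(x + z), -6*x**2 + 2*y*z)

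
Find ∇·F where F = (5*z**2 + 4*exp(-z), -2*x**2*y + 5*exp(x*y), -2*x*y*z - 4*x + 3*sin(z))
-2*x**2 - 2*x*y + 5*x*exp(x*y) + 3*cos(z)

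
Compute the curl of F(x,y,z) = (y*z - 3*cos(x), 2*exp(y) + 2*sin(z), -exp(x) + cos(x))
(-2*cos(z), y + exp(x) + sin(x), -z)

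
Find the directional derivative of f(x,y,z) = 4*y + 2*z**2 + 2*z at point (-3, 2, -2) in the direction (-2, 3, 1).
3*sqrt(14)/7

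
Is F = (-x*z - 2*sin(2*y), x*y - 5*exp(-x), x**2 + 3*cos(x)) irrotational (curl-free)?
No, ∇×F = (0, -3*x + 3*sin(x), y + 4*cos(2*y) + 5*exp(-x))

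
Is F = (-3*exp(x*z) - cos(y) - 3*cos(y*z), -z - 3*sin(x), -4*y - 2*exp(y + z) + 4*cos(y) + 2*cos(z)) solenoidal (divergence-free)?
No, ∇·F = -3*z*exp(x*z) - 2*exp(y + z) - 2*sin(z)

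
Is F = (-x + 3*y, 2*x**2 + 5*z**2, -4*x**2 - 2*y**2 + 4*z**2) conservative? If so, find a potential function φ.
No, ∇×F = (-4*y - 10*z, 8*x, 4*x - 3) ≠ 0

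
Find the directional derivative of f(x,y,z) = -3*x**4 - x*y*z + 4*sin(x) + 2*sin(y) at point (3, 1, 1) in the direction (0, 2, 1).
sqrt(5)*(-9 + 4*cos(1))/5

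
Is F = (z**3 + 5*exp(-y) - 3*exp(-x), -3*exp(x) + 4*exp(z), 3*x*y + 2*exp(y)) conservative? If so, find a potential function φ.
No, ∇×F = (3*x + 2*exp(y) - 4*exp(z), -3*y + 3*z**2, -3*exp(x) + 5*exp(-y)) ≠ 0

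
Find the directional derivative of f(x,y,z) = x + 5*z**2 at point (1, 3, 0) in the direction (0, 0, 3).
0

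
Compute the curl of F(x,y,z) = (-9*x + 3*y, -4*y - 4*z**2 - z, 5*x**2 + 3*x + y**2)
(2*y + 8*z + 1, -10*x - 3, -3)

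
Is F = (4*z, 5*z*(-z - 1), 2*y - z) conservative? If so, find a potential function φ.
No, ∇×F = (10*z + 7, 4, 0) ≠ 0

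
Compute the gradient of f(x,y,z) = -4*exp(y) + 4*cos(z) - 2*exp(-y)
(0, -4*exp(y) + 2*exp(-y), -4*sin(z))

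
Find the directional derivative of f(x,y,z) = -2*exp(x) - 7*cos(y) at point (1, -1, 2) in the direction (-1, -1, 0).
sqrt(2)*(E + 7*sin(1)/2)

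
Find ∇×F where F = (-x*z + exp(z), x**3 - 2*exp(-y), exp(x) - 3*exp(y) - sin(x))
(-3*exp(y), -x - exp(x) + exp(z) + cos(x), 3*x**2)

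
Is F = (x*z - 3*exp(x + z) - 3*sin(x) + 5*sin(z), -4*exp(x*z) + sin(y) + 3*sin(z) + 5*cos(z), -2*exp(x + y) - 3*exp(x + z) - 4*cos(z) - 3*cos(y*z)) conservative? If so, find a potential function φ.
No, ∇×F = (4*x*exp(x*z) + 3*z*sin(y*z) - 2*exp(x + y) + 5*sin(z) - 3*cos(z), x + 2*exp(x + y) + 5*cos(z), -4*z*exp(x*z)) ≠ 0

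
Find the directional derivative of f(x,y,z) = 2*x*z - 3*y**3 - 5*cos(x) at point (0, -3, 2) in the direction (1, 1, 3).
-7*sqrt(11)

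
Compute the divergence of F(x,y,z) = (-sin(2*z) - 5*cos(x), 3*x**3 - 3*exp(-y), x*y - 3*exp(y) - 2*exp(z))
-2*exp(z) + 5*sin(x) + 3*exp(-y)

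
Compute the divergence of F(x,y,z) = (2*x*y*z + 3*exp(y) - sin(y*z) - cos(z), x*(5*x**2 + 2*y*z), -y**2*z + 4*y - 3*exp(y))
2*x*z - y**2 + 2*y*z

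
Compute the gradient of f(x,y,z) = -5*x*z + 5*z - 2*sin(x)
(-5*z - 2*cos(x), 0, 5 - 5*x)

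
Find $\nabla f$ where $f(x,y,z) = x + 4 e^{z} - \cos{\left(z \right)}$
(1, 0, 4*exp(z) + sin(z))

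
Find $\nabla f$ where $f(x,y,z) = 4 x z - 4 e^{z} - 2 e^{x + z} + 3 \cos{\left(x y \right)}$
(-3*y*sin(x*y) + 4*z - 2*exp(x + z), -3*x*sin(x*y), 4*x - 4*exp(z) - 2*exp(x + z))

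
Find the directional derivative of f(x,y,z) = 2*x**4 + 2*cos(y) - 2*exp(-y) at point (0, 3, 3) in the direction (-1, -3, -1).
6*sqrt(11)*(-1 + exp(3)*sin(3))*exp(-3)/11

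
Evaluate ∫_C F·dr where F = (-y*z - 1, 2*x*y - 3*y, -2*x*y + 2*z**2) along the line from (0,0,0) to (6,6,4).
-52/3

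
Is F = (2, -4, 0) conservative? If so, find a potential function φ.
Yes, F is conservative. φ = 2*x - 4*y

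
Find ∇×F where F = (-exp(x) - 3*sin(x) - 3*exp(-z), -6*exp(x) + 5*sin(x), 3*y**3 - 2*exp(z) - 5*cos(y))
(9*y**2 + 5*sin(y), 3*exp(-z), -6*exp(x) + 5*cos(x))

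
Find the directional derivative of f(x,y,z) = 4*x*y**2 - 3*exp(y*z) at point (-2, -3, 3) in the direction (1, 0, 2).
18*sqrt(5)*(1 + 2*exp(9))*exp(-9)/5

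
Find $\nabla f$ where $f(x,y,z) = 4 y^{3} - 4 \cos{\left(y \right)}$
(0, 12*y**2 + 4*sin(y), 0)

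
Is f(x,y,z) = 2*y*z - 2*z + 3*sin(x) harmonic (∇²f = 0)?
No, ∇²f = -3*sin(x)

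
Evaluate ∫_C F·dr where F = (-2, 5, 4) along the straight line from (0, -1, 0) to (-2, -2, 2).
7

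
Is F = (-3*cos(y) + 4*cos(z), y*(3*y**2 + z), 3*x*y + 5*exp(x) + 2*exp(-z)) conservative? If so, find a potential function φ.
No, ∇×F = (3*x - y, -3*y - 5*exp(x) - 4*sin(z), -3*sin(y)) ≠ 0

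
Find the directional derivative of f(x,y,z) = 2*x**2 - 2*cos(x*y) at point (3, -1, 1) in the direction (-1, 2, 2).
-4 - 14*sin(3)/3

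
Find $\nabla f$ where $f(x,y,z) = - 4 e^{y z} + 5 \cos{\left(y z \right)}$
(0, -z*(4*exp(y*z) + 5*sin(y*z)), -y*(4*exp(y*z) + 5*sin(y*z)))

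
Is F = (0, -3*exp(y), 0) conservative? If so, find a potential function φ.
Yes, F is conservative. φ = -3*exp(y)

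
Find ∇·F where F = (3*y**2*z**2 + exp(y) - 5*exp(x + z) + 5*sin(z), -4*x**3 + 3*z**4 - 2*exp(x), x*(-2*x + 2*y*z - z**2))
2*x*(y - z) - 5*exp(x + z)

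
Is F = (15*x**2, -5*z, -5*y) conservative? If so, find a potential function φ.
Yes, F is conservative. φ = 5*x**3 - 5*y*z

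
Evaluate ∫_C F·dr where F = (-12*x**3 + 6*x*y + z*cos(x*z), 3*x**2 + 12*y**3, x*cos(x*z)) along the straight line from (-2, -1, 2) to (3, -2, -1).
-192 + sin(4) - sin(3)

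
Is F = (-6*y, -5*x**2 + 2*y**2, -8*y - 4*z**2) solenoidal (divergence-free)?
No, ∇·F = 4*y - 8*z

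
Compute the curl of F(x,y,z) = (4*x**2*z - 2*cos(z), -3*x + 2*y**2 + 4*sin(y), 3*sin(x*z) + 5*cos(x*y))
(-5*x*sin(x*y), 4*x**2 + 5*y*sin(x*y) - 3*z*cos(x*z) + 2*sin(z), -3)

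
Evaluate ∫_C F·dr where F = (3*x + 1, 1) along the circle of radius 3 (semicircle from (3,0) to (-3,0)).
-6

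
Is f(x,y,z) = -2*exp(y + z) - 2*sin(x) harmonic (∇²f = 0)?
No, ∇²f = -4*exp(y + z) + 2*sin(x)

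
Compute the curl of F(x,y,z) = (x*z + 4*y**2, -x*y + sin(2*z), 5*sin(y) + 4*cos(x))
(5*cos(y) - 2*cos(2*z), x + 4*sin(x), -9*y)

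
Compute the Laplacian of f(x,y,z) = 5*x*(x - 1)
10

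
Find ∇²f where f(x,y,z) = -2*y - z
0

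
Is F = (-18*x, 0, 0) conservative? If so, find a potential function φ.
Yes, F is conservative. φ = -9*x**2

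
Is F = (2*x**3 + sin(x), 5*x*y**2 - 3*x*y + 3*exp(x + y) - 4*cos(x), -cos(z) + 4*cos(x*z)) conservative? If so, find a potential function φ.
No, ∇×F = (0, 4*z*sin(x*z), 5*y**2 - 3*y + 3*exp(x + y) + 4*sin(x)) ≠ 0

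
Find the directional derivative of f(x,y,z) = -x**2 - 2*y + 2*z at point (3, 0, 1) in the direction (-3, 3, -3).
2*sqrt(3)/3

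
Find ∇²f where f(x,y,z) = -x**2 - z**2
-4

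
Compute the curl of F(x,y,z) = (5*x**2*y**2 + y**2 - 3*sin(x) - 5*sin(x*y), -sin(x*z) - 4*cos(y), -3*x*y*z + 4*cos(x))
(x*(-3*z + cos(x*z)), 3*y*z + 4*sin(x), -10*x**2*y + 5*x*cos(x*y) - 2*y - z*cos(x*z))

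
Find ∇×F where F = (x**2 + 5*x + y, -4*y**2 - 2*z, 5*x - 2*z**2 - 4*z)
(2, -5, -1)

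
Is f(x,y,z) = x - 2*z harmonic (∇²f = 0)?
Yes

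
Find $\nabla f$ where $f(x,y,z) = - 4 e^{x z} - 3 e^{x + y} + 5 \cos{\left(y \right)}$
(-4*z*exp(x*z) - 3*exp(x + y), -3*exp(x + y) - 5*sin(y), -4*x*exp(x*z))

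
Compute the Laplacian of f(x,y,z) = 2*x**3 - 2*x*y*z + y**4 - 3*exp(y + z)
12*x + 12*y**2 - 6*exp(y + z)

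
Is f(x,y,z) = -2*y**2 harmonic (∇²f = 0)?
No, ∇²f = -4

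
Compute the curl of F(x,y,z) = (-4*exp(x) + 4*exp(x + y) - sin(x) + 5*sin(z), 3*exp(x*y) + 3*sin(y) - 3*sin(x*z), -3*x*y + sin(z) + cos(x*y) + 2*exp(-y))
((x*(-sin(x*y) + 3*cos(x*z) - 3)*exp(y) - 2)*exp(-y), y*sin(x*y) + 3*y + 5*cos(z), 3*y*exp(x*y) - 3*z*cos(x*z) - 4*exp(x + y))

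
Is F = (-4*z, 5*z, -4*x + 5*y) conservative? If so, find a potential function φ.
Yes, F is conservative. φ = z*(-4*x + 5*y)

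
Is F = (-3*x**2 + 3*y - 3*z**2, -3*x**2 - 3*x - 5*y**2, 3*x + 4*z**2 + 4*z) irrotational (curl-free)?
No, ∇×F = (0, -6*z - 3, -6*x - 6)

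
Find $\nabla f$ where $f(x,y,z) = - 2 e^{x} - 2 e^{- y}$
(-2*exp(x), 2*exp(-y), 0)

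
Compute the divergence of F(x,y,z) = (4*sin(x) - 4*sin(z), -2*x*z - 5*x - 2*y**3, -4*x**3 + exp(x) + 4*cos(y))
-6*y**2 + 4*cos(x)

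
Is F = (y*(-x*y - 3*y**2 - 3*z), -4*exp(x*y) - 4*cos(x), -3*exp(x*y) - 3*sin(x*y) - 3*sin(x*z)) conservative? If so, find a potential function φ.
No, ∇×F = (-3*x*(exp(x*y) + cos(x*y)), 3*y*exp(x*y) + 3*y*cos(x*y) - 3*y + 3*z*cos(x*z), 2*x*y + 9*y**2 - 4*y*exp(x*y) + 3*z + 4*sin(x)) ≠ 0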